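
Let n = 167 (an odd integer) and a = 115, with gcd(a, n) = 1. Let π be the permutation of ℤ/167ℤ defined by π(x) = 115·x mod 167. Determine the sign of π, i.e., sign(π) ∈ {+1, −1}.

+1

Orbit of 42 under x↦115x: [42, 154, 8, 85, 89, 48, 9]… (length divides ord_167(115)).
The orbit structure of x ↦ 115x mod 167: 3 orbits of sizes [83, 83, 1].
sign(π) = (−1)^{n − #cycles} = (−1)^{167−3} = (−1)^164 = +1.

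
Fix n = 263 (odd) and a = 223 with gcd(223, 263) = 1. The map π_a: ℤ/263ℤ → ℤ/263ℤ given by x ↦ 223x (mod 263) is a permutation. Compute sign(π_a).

+1

Trace 104: π^k(104) = [104, 48, 184, 4, 103, 88, 162] for k=0..6.
The orbit structure of x ↦ 223x mod 263: 3 orbits of sizes [131, 131, 1].
With 3 cycles on 263 points, sign = (−1)^{263−3} = +1.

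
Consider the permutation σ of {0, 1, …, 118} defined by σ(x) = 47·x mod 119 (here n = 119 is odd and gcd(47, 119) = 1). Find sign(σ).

Start at x=16: 16 → 38 → 1 → 47 → 67 → 55 → 86 → … (one orbit).
14 cycles of lengths [12, 12, 12, 12, 12, 12, 12, 12, 6, 4, 4, 4, 4, 1].
n − c = 119 − 14 = 105; sign = (−1)^105 = -1.

-1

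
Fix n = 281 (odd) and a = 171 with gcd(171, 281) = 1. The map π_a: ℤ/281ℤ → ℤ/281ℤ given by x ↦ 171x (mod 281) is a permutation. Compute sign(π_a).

-1

Start at x=246: 246 → 197 → 248 → 258 → 1 → 171 → 17 → … (one orbit).
Cycle type of π: 280 + 1; total 2 cycles.
sign(π) = (−1)^{n − #cycles} = (−1)^{281−2} = (−1)^279 = -1.
Check: (171/281) = -1 by Zolotarev.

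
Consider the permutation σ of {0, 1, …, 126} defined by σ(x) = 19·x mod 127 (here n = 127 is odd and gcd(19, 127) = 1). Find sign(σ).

Orbit of 19 under x↦19x: [19, 107, 1]… (length divides ord_127(19)).
Decompose π into cycles: lengths [3, 3, 3, 3, 3, 3, 3, 3, 3, 3, 3, 3, 3, 3, 3, 3, 3, 3, 3, 3, 3, 3, 3, 3, 3, 3, 3, 3, 3, 3, 3, 3, 3, 3, 3, 3, 3, 3, 3, 3, 3, 3, 1] (43 cycles, including the fixed point 0).
With 43 cycles on 127 points, sign = (−1)^{127−43} = +1.
Check: (19/127) = +1 by Zolotarev.

+1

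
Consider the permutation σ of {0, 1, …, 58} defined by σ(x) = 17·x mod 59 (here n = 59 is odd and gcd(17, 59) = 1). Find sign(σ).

Start at x=20: 20 → 45 → 57 → 25 → 12 → 27 → 46 → … (one orbit).
The orbit structure of x ↦ 17x mod 59: 3 orbits of sizes [29, 29, 1].
sign(π) = (−1)^{n − #cycles} = (−1)^{59−3} = (−1)^56 = +1.

+1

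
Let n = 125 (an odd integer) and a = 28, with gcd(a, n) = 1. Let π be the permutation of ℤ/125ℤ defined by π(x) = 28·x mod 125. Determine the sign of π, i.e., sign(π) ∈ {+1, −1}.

Orbit of 61 under x↦28x: [61, 83, 74, 72, 16, 73, 44]… (length divides ord_125(28)).
Cycle lengths of π_28 on ℤ/125ℤ: [100, 20, 4, 1]; 4 cycles in total.
sign(π) = (−1)^{n − #cycles} = (−1)^{125−4} = (−1)^121 = -1.
Check: (28/125) = -1 by Zolotarev.

-1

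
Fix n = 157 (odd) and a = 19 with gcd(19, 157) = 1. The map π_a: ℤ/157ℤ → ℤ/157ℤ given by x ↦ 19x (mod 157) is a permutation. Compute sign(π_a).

+1

Trace 115: π^k(115) = [115, 144, 67, 17, 9, 14, 109] for k=0..6.
Cycle type of π: 39×4 + 1; total 5 cycles.
157 − 5 = 152 transpositions; sign(π) = (−1)^152 = +1.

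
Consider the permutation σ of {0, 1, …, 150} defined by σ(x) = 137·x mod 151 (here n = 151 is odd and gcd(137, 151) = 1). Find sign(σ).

+1

Trace 78: π^k(78) = [78, 116, 37, 86, 4, 95, 29] for k=0..6.
Cycle lengths of π_137 on ℤ/151ℤ: [75, 75, 1]; 3 cycles in total.
3 cycles on 151: each ℓ→(−1)^(ℓ−1), product (−1)^148 = +1.
(137|151)_J = +1 (Zolotarev's lemma cross-check).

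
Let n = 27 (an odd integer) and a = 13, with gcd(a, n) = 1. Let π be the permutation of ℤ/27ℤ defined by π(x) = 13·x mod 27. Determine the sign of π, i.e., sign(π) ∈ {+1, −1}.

+1

Orbit of 13 under x↦13x: [13, 7, 10, 22, 16, 19, 4]… (length divides ord_27(13)).
The orbit structure of x ↦ 13x mod 27: 7 orbits of sizes [9, 9, 3, 3, 1, 1, 1].
7 cycles on 27: each ℓ→(−1)^(ℓ−1), product (−1)^20 = +1.
(13|27)_J = +1 (Zolotarev's lemma cross-check).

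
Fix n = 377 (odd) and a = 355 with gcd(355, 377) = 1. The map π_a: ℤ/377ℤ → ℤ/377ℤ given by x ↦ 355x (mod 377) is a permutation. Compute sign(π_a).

+1

Trace 326: π^k(326) = [326, 368, 198, 168, 74, 257, 1] for k=0..6.
Cycle type of π: 42×8 + 7×4 + 6×2 + 1; total 15 cycles.
With 15 cycles on 377 points, sign = (−1)^{377−15} = +1.
(355|377)_J = +1 (Zolotarev's lemma cross-check).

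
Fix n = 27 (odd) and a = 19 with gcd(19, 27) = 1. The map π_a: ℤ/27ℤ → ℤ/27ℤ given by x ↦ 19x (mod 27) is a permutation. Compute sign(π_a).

+1

Trace 1: π^k(1) = [1, 19, 10] for k=0..2.
15 cycles of lengths [3, 3, 3, 3, 3, 3, 1, 1, 1, 1, 1, 1, 1, 1, 1].
Σ(ℓ_i−1) = 27−15 = 12; sign = (−1)^12 = +1.
Via Zolotarev, sign(π_{19}) = (19|27) = +1.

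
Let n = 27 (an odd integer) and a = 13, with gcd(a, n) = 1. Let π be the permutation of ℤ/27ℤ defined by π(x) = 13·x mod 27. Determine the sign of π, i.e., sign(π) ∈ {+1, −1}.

Start at x=10: 10 → 22 → 16 → 19 → 4 → 25 → 1 → … (one orbit).
Cycle lengths of π_13 on ℤ/27ℤ: [9, 9, 3, 3, 1, 1, 1]; 7 cycles in total.
sign(π) = (−1)^{n − #cycles} = (−1)^{27−7} = (−1)^20 = +1.
Zolotarev: (13|27) = +1, matching the cycle-count sign.

+1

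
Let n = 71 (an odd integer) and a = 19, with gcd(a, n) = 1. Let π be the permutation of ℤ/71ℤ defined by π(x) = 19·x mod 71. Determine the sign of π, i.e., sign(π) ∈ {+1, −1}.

+1

Trace 1: π^k(1) = [1, 19, 6, 43, 36, 45, 3] for k=0..6.
3 cycles of lengths [35, 35, 1].
sign(π) = (−1)^{n − #cycles} = (−1)^{71−3} = (−1)^68 = +1.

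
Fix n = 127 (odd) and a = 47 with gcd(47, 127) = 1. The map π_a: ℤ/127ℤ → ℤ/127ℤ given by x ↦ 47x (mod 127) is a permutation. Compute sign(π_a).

Orbit of 73 under x↦47x: [73, 2, 94, 100, 1, 47, 50]… (length divides ord_127(47)).
π_47 has 7 disjoint cycles with lengths [21, 21, 21, 21, 21, 21, 1] on {0,…,126}.
Σ(ℓ_i−1) = 127−7 = 120; sign = (−1)^120 = +1.
The Jacobi symbol (47|127) = +1 (Zolotarev) agrees.

+1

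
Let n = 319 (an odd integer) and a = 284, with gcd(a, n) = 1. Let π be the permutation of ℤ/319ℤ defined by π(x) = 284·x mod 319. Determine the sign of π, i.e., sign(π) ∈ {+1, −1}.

+1

Trace 141: π^k(141) = [141, 169, 146, 313, 210, 306, 136] for k=0..6.
The orbit structure of x ↦ 284x mod 319: 15 orbits of sizes [35, 35, 35, 35, 35, 35, 35, 35, 7, 7, 7, 7, 5, 5, 1].
n − c = 319 − 15 = 304; sign = (−1)^304 = +1.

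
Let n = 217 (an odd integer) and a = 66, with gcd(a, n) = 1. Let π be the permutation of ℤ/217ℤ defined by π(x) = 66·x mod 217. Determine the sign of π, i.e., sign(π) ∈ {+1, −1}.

-1

Orbit of 39 under x↦66x: [39, 187, 190, 171, 2, 132, 32]… (length divides ord_217(66)).
Cycle lengths of π_66 on ℤ/217ℤ: [30, 30, 30, 30, 30, 30, 6, 5, 5, 5, 5, 5, 5, 1]; 14 cycles in total.
Σ(ℓ_i−1) = 217−14 = 203; sign = (−1)^203 = -1.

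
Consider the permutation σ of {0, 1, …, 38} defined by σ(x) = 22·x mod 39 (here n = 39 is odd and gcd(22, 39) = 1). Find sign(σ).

+1

Start at x=22: 22 → 16 → 1 → 22 (one orbit).
Decompose π into cycles: lengths [3, 3, 3, 3, 3, 3, 3, 3, 3, 3, 3, 3, 1, 1, 1] (15 cycles, including the fixed point 0).
n − c = 39 − 15 = 24; sign = (−1)^24 = +1.
(22|39)_J = +1 (Zolotarev's lemma cross-check).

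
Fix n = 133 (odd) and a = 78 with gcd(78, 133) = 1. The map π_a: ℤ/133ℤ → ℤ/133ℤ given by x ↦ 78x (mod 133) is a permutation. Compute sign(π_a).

-1

Orbit of 113 under x↦78x: [113, 36, 15, 106, 22, 120, 50]… (length divides ord_133(78)).
14 cycles of lengths [18, 18, 18, 18, 18, 18, 18, 1, 1, 1, 1, 1, 1, 1].
n − c = 133 − 14 = 119; sign = (−1)^119 = -1.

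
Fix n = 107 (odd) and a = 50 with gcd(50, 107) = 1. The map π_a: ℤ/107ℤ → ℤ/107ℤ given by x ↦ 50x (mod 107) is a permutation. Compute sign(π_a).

Trace 16: π^k(16) = [16, 51, 89, 63, 47, 103, 14] for k=0..6.
Cycle type of π: 106 + 1; total 2 cycles.
With 2 cycles on 107 points, sign = (−1)^{107−2} = -1.
Check: (50/107) = -1 by Zolotarev.

-1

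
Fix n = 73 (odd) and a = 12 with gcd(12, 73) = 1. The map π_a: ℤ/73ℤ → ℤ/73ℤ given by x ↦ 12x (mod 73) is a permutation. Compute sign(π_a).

Trace 1: π^k(1) = [1, 12, 71, 49, 4, 48, 65] for k=0..6.
Cycle lengths of π_12 on ℤ/73ℤ: [36, 36, 1]; 3 cycles in total.
n − c = 73 − 3 = 70; sign = (−1)^70 = +1.

+1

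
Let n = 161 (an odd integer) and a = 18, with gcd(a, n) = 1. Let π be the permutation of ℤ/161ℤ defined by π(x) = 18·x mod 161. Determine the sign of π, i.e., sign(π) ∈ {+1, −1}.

+1

Start at x=4: 4 → 72 → 8 → 144 → 16 → 127 → 32 → … (one orbit).
9 cycles of lengths [33, 33, 33, 33, 11, 11, 3, 3, 1].
sign(π) = (−1)^{n − #cycles} = (−1)^{161−9} = (−1)^152 = +1.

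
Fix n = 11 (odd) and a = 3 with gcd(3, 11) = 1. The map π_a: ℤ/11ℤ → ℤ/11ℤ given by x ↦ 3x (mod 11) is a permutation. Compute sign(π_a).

+1

Orbit of 5 under x↦3x: [5, 4, 1, 3, 9]… (length divides ord_11(3)).
Cycle lengths of π_3 on ℤ/11ℤ: [5, 5, 1]; 3 cycles in total.
3 cycles on 11: each ℓ→(−1)^(ℓ−1), product (−1)^8 = +1.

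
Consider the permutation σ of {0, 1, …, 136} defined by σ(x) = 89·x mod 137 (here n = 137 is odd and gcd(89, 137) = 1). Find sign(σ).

Start at x=11: 11 → 20 → 136 → 48 → 25 → 33 → 60 → … (one orbit).
Decompose π into cycles: lengths [136, 1] (2 cycles, including the fixed point 0).
137 − 2 = 135 transpositions; sign(π) = (−1)^135 = -1.
Via Zolotarev, sign(π_{89}) = (89|137) = -1.

-1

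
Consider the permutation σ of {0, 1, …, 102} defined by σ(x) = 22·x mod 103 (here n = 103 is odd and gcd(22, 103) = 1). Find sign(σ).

Start at x=76: 76 → 24 → 13 → 80 → 9 → 95 → 30 → … (one orbit).
The orbit structure of x ↦ 22x mod 103: 4 orbits of sizes [34, 34, 34, 1].
n − c = 103 − 4 = 99; sign = (−1)^99 = -1.
Zolotarev: (22|103) = -1, matching the cycle-count sign.

-1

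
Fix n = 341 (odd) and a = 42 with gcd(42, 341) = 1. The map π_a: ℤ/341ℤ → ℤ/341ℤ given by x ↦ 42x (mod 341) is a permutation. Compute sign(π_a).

Orbit of 56 under x↦42x: [56, 306, 235, 322, 225, 243, 317]… (length divides ord_341(42)).
14 cycles of lengths [30, 30, 30, 30, 30, 30, 30, 30, 30, 30, 30, 5, 5, 1].
341 − 14 = 327 transpositions; sign(π) = (−1)^327 = -1.

-1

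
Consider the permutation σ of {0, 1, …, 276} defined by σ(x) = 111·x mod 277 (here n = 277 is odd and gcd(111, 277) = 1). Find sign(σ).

-1

Trace 129: π^k(129) = [129, 192, 260, 52, 232, 268, 109] for k=0..6.
Decompose π into cycles: lengths [276, 1] (2 cycles, including the fixed point 0).
n − c = 277 − 2 = 275; sign = (−1)^275 = -1.
Zolotarev: (111|277) = -1, matching the cycle-count sign.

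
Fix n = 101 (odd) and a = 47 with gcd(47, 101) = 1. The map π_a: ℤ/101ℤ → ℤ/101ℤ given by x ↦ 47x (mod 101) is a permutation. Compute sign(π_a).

+1

Start at x=14: 14 → 52 → 20 → 31 → 43 → 1 → 47 → … (one orbit).
Cycle lengths of π_47 on ℤ/101ℤ: [50, 50, 1]; 3 cycles in total.
sign(π) = (−1)^{n − #cycles} = (−1)^{101−3} = (−1)^98 = +1.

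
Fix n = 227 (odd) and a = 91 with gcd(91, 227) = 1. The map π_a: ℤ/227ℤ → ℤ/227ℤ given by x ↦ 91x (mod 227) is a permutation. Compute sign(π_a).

Trace 95: π^k(95) = [95, 19, 140, 28, 51, 101, 111] for k=0..6.
Decompose π into cycles: lengths [226, 1] (2 cycles, including the fixed point 0).
2 cycles on 227: each ℓ→(−1)^(ℓ−1), product (−1)^225 = -1.

-1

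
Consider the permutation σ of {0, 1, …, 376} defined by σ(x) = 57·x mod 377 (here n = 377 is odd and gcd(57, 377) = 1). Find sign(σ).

Trace 57: π^k(57) = [57, 233, 86, 1] for k=0..3.
102 cycles of lengths [4, 4, 4, 4, 4, 4, 4, 4, 4, 4, 4, 4, 4, 4, 4, 4, 4, 4, 4, 4, 4, 4, 4, 4, 4, 4, 4, 4, 4, 4, 4, 4, 4, 4, 4, 4, 4, 4, 4, 4, 4, 4, 4, 4, 4, 4, 4, 4, 4, 4, 4, 4, 4, 4, 4, 4, 4, 4, 4, 4, 4, 4, 4, 4, 4, 4, 4, 4, 4, 4, 4, 4, 4, 4, 4, 4, 4, 4, 4, 4, 4, 4, 4, 4, 4, 4, 4, 2, 2, 2, 2, 2, 2, 2, 2, 2, 2, 2, 2, 2, 2, 1].
sign(π) = (−1)^{n − #cycles} = (−1)^{377−102} = (−1)^275 = -1.

-1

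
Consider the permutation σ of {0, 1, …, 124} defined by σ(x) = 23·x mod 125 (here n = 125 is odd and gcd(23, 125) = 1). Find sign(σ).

Start at x=4: 4 → 92 → 116 → 43 → 114 → 122 → 56 → … (one orbit).
The orbit structure of x ↦ 23x mod 125: 4 orbits of sizes [100, 20, 4, 1].
n − c = 125 − 4 = 121; sign = (−1)^121 = -1.
Zolotarev: (23|125) = -1, matching the cycle-count sign.

-1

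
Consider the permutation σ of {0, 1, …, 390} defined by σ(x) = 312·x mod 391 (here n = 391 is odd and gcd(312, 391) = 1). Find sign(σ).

Start at x=338: 338 → 277 → 13 → 146 → 196 → 156 → 188 → … (one orbit).
6 cycles of lengths [176, 176, 16, 11, 11, 1].
n − c = 391 − 6 = 385; sign = (−1)^385 = -1.
Check: (312/391) = -1 by Zolotarev.

-1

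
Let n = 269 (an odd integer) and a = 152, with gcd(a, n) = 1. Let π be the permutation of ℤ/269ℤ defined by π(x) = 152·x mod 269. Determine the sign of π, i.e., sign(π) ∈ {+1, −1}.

Orbit of 143 under x↦152x: [143, 216, 14, 245, 118, 182, 226]… (length divides ord_269(152)).
The orbit structure of x ↦ 152x mod 269: 3 orbits of sizes [134, 134, 1].
269 − 3 = 266 transpositions; sign(π) = (−1)^266 = +1.
Via Zolotarev, sign(π_{152}) = (152|269) = +1.

+1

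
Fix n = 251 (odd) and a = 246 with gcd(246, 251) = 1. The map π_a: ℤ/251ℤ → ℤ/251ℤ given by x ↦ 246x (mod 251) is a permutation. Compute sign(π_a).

Trace 200: π^k(200) = [200, 4, 231, 100, 2, 241, 50] for k=0..6.
Cycle type of π: 50×5 + 1; total 6 cycles.
n − c = 251 − 6 = 245; sign = (−1)^245 = -1.

-1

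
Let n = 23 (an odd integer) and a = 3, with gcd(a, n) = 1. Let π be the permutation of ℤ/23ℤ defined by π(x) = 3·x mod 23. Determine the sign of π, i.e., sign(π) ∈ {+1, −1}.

Trace 18: π^k(18) = [18, 8, 1, 3, 9, 4, 12] for k=0..6.
Decompose π into cycles: lengths [11, 11, 1] (3 cycles, including the fixed point 0).
sign(π) = (−1)^{n − #cycles} = (−1)^{23−3} = (−1)^20 = +1.

+1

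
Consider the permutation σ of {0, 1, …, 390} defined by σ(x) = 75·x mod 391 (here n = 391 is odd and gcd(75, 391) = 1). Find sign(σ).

-1

Start at x=131: 131 → 50 → 231 → 121 → 82 → 285 → 261 → … (one orbit).
6 cycles of lengths [176, 176, 16, 11, 11, 1].
6 cycles on 391: each ℓ→(−1)^(ℓ−1), product (−1)^385 = -1.
Check: (75/391) = -1 by Zolotarev.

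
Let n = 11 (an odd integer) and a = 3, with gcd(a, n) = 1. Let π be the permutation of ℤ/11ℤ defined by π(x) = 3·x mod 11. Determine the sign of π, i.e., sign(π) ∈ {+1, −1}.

Start at x=9: 9 → 5 → 4 → 1 → 3 → 9 (one orbit).
3 cycles of lengths [5, 5, 1].
3 cycles on 11: each ℓ→(−1)^(ℓ−1), product (−1)^8 = +1.
The Jacobi symbol (3|11) = +1 (Zolotarev) agrees.

+1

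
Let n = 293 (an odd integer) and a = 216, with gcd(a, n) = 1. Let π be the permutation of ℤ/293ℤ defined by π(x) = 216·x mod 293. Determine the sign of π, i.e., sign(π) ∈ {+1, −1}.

Orbit of 15 under x↦216x: [15, 17, 156, 1, 216, 69, 254]… (length divides ord_293(216)).
Cycle lengths of π_216 on ℤ/293ℤ: [146, 146, 1]; 3 cycles in total.
293 − 3 = 290 transpositions; sign(π) = (−1)^290 = +1.
(216|293)_J = +1 (Zolotarev's lemma cross-check).

+1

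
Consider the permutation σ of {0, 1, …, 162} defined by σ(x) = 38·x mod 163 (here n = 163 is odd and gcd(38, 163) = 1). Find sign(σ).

Orbit of 104 under x↦38x: [104, 40, 53, 58, 85, 133, 1]… (length divides ord_163(38)).
Cycle type of π: 9×18 + 1; total 19 cycles.
n − c = 163 − 19 = 144; sign = (−1)^144 = +1.
(38|163)_J = +1 (Zolotarev's lemma cross-check).

+1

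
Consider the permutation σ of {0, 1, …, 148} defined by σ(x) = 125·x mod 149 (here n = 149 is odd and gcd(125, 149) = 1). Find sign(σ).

Trace 127: π^k(127) = [127, 81, 142, 19, 140, 67, 31] for k=0..6.
The orbit structure of x ↦ 125x mod 149: 5 orbits of sizes [37, 37, 37, 37, 1].
With 5 cycles on 149 points, sign = (−1)^{149−5} = +1.
(125|149)_J = +1 (Zolotarev's lemma cross-check).

+1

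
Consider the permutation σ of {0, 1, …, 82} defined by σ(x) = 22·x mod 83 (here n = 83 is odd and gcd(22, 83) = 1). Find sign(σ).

-1

Orbit of 47 under x↦22x: [47, 38, 6, 49, 82, 61, 14]… (length divides ord_83(22)).
2 cycles of lengths [82, 1].
n − c = 83 − 2 = 81; sign = (−1)^81 = -1.
The Jacobi symbol (22|83) = -1 (Zolotarev) agrees.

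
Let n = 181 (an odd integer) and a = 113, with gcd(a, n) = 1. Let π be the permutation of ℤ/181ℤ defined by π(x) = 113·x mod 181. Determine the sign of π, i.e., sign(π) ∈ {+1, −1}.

-1

Trace 67: π^k(67) = [67, 150, 117, 8, 180, 68, 82] for k=0..6.
Decompose π into cycles: lengths [60, 60, 60, 1] (4 cycles, including the fixed point 0).
With 4 cycles on 181 points, sign = (−1)^{181−4} = -1.
Check: (113/181) = -1 by Zolotarev.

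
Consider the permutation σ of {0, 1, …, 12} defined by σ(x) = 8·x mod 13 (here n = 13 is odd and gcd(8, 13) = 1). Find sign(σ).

-1

Start at x=5: 5 → 1 → 8 → 12 → 5 (one orbit).
π_8 has 4 disjoint cycles with lengths [4, 4, 4, 1] on {0,…,12}.
Σ(ℓ_i−1) = 13−4 = 9; sign = (−1)^9 = -1.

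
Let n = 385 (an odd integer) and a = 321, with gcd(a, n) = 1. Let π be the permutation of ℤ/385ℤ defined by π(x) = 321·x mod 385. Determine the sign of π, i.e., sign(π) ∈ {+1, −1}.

+1

Start at x=216: 216 → 36 → 6 → 1 → 321 → 246 → 41 → … (one orbit).
55 cycles of lengths [10, 10, 10, 10, 10, 10, 10, 10, 10, 10, 10, 10, 10, 10, 10, 10, 10, 10, 10, 10, 10, 10, 10, 10, 10, 10, 10, 10, 10, 10, 10, 10, 10, 10, 10, 2, 2, 2, 2, 2, 2, 2, 2, 2, 2, 2, 2, 2, 2, 2, 1, 1, 1, 1, 1].
55 cycles on 385: each ℓ→(−1)^(ℓ−1), product (−1)^330 = +1.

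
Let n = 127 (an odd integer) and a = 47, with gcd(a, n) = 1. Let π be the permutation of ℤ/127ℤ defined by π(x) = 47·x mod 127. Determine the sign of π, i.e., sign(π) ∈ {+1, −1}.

+1

Orbit of 73 under x↦47x: [73, 2, 94, 100, 1, 47, 50]… (length divides ord_127(47)).
Cycle type of π: 21×6 + 1; total 7 cycles.
n − c = 127 − 7 = 120; sign = (−1)^120 = +1.
(47|127)_J = +1 (Zolotarev's lemma cross-check).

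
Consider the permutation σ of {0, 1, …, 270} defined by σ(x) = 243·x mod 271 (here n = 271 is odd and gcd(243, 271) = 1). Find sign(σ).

-1

Trace 270: π^k(270) = [270, 28, 29, 1, 243, 242] for k=0..5.
Cycle lengths of π_243 on ℤ/271ℤ: [6, 6, 6, 6, 6, 6, 6, 6, 6, 6, 6, 6, 6, 6, 6, 6, 6, 6, 6, 6, 6, 6, 6, 6, 6, 6, 6, 6, 6, 6, 6, 6, 6, 6, 6, 6, 6, 6, 6, 6, 6, 6, 6, 6, 6, 1]; 46 cycles in total.
Σ(ℓ_i−1) = 271−46 = 225; sign = (−1)^225 = -1.
Via Zolotarev, sign(π_{243}) = (243|271) = -1.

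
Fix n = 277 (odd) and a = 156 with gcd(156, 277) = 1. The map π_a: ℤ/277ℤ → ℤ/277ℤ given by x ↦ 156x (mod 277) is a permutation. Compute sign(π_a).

Start at x=236: 236 → 252 → 255 → 169 → 49 → 165 → 256 → … (one orbit).
Decompose π into cycles: lengths [69, 69, 69, 69, 1] (5 cycles, including the fixed point 0).
sign(π) = (−1)^{n − #cycles} = (−1)^{277−5} = (−1)^272 = +1.

+1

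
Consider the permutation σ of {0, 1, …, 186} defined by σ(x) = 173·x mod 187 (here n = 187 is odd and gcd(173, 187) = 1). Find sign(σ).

+1

Start at x=7: 7 → 89 → 63 → 53 → 6 → 103 → 54 → … (one orbit).
The orbit structure of x ↦ 173x mod 187: 5 orbits of sizes [80, 80, 16, 10, 1].
With 5 cycles on 187 points, sign = (−1)^{187−5} = +1.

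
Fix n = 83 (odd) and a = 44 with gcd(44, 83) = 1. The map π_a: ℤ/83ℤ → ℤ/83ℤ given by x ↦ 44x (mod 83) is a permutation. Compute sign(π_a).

Orbit of 10 under x↦44x: [10, 25, 21, 11, 69, 48, 37]… (length divides ord_83(44)).
Cycle lengths of π_44 on ℤ/83ℤ: [41, 41, 1]; 3 cycles in total.
With 3 cycles on 83 points, sign = (−1)^{83−3} = +1.
Via Zolotarev, sign(π_{44}) = (44|83) = +1.

+1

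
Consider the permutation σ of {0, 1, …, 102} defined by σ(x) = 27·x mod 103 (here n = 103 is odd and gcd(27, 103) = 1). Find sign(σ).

-1

Start at x=10: 10 → 64 → 80 → 100 → 22 → 79 → 73 → … (one orbit).
Cycle lengths of π_27 on ℤ/103ℤ: [34, 34, 34, 1]; 4 cycles in total.
sign(π) = (−1)^{n − #cycles} = (−1)^{103−4} = (−1)^99 = -1.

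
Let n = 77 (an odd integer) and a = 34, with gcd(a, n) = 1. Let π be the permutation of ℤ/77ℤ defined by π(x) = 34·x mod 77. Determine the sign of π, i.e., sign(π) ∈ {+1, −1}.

Trace 34: π^k(34) = [34, 1] for k=0..1.
44 cycles of lengths [2, 2, 2, 2, 2, 2, 2, 2, 2, 2, 2, 2, 2, 2, 2, 2, 2, 2, 2, 2, 2, 2, 2, 2, 2, 2, 2, 2, 2, 2, 2, 2, 2, 1, 1, 1, 1, 1, 1, 1, 1, 1, 1, 1].
77 − 44 = 33 transpositions; sign(π) = (−1)^33 = -1.

-1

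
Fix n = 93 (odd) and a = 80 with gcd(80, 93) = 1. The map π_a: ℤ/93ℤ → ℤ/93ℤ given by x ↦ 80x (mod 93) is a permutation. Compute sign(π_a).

-1

Start at x=71: 71 → 7 → 2 → 67 → 59 → 70 → 20 → … (one orbit).
Decompose π into cycles: lengths [30, 30, 15, 15, 2, 1] (6 cycles, including the fixed point 0).
sign(π) = (−1)^{n − #cycles} = (−1)^{93−6} = (−1)^87 = -1.
Via Zolotarev, sign(π_{80}) = (80|93) = -1.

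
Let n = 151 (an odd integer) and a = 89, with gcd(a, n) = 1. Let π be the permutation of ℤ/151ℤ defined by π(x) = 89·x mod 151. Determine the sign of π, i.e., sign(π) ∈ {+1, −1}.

Start at x=121: 121 → 48 → 44 → 141 → 16 → 65 → 47 → … (one orbit).
The orbit structure of x ↦ 89x mod 151: 2 orbits of sizes [150, 1].
n − c = 151 − 2 = 149; sign = (−1)^149 = -1.

-1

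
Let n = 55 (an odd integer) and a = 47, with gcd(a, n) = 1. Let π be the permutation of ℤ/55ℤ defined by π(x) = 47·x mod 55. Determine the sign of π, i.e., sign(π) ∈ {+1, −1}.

Start at x=12: 12 → 14 → 53 → 16 → 37 → 34 → 3 → … (one orbit).
Cycle lengths of π_47 on ℤ/55ℤ: [20, 20, 5, 5, 4, 1]; 6 cycles in total.
Σ(ℓ_i−1) = 55−6 = 49; sign = (−1)^49 = -1.
Via Zolotarev, sign(π_{47}) = (47|55) = -1.

-1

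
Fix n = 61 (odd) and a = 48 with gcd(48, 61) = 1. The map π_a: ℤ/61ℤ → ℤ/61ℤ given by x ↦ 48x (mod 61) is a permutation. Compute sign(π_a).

Orbit of 48 under x↦48x: [48, 47, 60, 13, 14, 1]… (length divides ord_61(48)).
Cycle lengths of π_48 on ℤ/61ℤ: [6, 6, 6, 6, 6, 6, 6, 6, 6, 6, 1]; 11 cycles in total.
With 11 cycles on 61 points, sign = (−1)^{61−11} = +1.
(48|61)_J = +1 (Zolotarev's lemma cross-check).

+1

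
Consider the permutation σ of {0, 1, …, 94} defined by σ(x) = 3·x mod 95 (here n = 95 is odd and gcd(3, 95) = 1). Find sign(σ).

+1

Orbit of 26 under x↦3x: [26, 78, 44, 37, 16, 48, 49]… (length divides ord_95(3)).
Cycle type of π: 36×2 + 18 + 4 + 1; total 5 cycles.
sign(π) = (−1)^{n − #cycles} = (−1)^{95−5} = (−1)^90 = +1.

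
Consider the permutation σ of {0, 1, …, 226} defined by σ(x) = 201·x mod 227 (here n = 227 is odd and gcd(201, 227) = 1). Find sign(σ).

Orbit of 37 under x↦201x: [37, 173, 42, 43, 17, 12, 142]… (length divides ord_227(201)).
The orbit structure of x ↦ 201x mod 227: 2 orbits of sizes [226, 1].
2 cycles on 227: each ℓ→(−1)^(ℓ−1), product (−1)^225 = -1.
Check: (201/227) = -1 by Zolotarev.

-1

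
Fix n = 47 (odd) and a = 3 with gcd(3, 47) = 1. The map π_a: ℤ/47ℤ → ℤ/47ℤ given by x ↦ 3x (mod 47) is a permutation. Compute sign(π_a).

Orbit of 24 under x↦3x: [24, 25, 28, 37, 17, 4, 12]… (length divides ord_47(3)).
Cycle type of π: 23×2 + 1; total 3 cycles.
47 − 3 = 44 transpositions; sign(π) = (−1)^44 = +1.
Zolotarev: (3|47) = +1, matching the cycle-count sign.

+1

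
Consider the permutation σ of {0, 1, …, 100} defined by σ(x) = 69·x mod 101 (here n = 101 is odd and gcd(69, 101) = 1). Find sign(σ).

-1

Trace 44: π^k(44) = [44, 6, 10, 84, 39, 65, 41] for k=0..6.
Decompose π into cycles: lengths [20, 20, 20, 20, 20, 1] (6 cycles, including the fixed point 0).
With 6 cycles on 101 points, sign = (−1)^{101−6} = -1.
The Jacobi symbol (69|101) = -1 (Zolotarev) agrees.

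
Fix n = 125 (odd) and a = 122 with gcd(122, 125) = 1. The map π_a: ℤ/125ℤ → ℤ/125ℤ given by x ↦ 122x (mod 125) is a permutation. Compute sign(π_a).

-1

Start at x=118: 118 → 21 → 62 → 64 → 58 → 76 → 22 → … (one orbit).
4 cycles of lengths [100, 20, 4, 1].
4 cycles on 125: each ℓ→(−1)^(ℓ−1), product (−1)^121 = -1.
Zolotarev: (122|125) = -1, matching the cycle-count sign.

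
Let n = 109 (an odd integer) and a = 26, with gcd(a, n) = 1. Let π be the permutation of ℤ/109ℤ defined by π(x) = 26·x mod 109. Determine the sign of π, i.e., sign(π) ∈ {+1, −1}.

Start at x=9: 9 → 16 → 89 → 25 → 105 → 5 → 21 → … (one orbit).
π_26 has 5 disjoint cycles with lengths [27, 27, 27, 27, 1] on {0,…,108}.
Σ(ℓ_i−1) = 109−5 = 104; sign = (−1)^104 = +1.
The Jacobi symbol (26|109) = +1 (Zolotarev) agrees.

+1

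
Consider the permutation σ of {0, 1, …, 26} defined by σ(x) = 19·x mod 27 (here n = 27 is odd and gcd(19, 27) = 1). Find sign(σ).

+1

Orbit of 1 under x↦19x: [1, 19, 10]… (length divides ord_27(19)).
The orbit structure of x ↦ 19x mod 27: 15 orbits of sizes [3, 3, 3, 3, 3, 3, 1, 1, 1, 1, 1, 1, 1, 1, 1].
Σ(ℓ_i−1) = 27−15 = 12; sign = (−1)^12 = +1.
The Jacobi symbol (19|27) = +1 (Zolotarev) agrees.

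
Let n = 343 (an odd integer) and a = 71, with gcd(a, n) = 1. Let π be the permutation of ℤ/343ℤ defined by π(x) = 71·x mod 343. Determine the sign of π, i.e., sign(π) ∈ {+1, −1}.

Trace 239: π^k(239) = [239, 162, 183, 302, 176, 148, 218] for k=0..6.
Cycle lengths of π_71 on ℤ/343ℤ: [49, 49, 49, 49, 49, 49, 7, 7, 7, 7, 7, 7, 1, 1, 1, 1, 1, 1, 1]; 19 cycles in total.
n − c = 343 − 19 = 324; sign = (−1)^324 = +1.
Zolotarev: (71|343) = +1, matching the cycle-count sign.

+1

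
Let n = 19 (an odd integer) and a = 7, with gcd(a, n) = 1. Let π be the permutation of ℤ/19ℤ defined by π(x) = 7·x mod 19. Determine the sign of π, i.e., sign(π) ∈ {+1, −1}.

Start at x=11: 11 → 1 → 7 → 11 (one orbit).
7 cycles of lengths [3, 3, 3, 3, 3, 3, 1].
Σ(ℓ_i−1) = 19−7 = 12; sign = (−1)^12 = +1.

+1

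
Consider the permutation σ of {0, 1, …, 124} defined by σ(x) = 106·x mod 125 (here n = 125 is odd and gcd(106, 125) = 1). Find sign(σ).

Start at x=46: 46 → 1 → 106 → 111 → 16 → 71 → 26 → … (one orbit).
13 cycles of lengths [25, 25, 25, 25, 5, 5, 5, 5, 1, 1, 1, 1, 1].
With 13 cycles on 125 points, sign = (−1)^{125−13} = +1.
Check: (106/125) = +1 by Zolotarev.

+1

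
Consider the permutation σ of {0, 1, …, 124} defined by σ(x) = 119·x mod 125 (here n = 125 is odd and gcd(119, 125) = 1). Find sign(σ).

+1

Trace 19: π^k(19) = [19, 11, 59, 21, 124, 6, 89] for k=0..6.
Decompose π into cycles: lengths [50, 50, 10, 10, 2, 2, 1] (7 cycles, including the fixed point 0).
sign(π) = (−1)^{n − #cycles} = (−1)^{125−7} = (−1)^118 = +1.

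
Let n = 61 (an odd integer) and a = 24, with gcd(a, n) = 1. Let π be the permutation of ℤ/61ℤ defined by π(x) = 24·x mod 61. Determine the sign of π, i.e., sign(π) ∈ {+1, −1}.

-1

Start at x=60: 60 → 37 → 34 → 23 → 3 → 11 → 20 → … (one orbit).
Decompose π into cycles: lengths [20, 20, 20, 1] (4 cycles, including the fixed point 0).
sign(π) = (−1)^{n − #cycles} = (−1)^{61−4} = (−1)^57 = -1.
Check: (24/61) = -1 by Zolotarev.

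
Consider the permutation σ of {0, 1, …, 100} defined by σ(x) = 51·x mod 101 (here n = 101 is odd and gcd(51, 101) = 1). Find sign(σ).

Orbit of 94 under x↦51x: [94, 47, 74, 37, 69, 85, 93]… (length divides ord_101(51)).
The orbit structure of x ↦ 51x mod 101: 2 orbits of sizes [100, 1].
sign(π) = (−1)^{n − #cycles} = (−1)^{101−2} = (−1)^99 = -1.
(51|101)_J = -1 (Zolotarev's lemma cross-check).

-1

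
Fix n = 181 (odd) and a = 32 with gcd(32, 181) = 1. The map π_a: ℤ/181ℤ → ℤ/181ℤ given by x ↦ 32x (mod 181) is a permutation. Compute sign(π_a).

Start at x=108: 108 → 17 → 1 → 32 → 119 → 7 → 43 → … (one orbit).
The orbit structure of x ↦ 32x mod 181: 6 orbits of sizes [36, 36, 36, 36, 36, 1].
181 − 6 = 175 transpositions; sign(π) = (−1)^175 = -1.
(32|181)_J = -1 (Zolotarev's lemma cross-check).

-1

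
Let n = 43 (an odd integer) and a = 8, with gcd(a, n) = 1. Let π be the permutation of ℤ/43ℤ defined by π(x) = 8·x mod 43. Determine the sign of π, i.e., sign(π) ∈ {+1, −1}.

-1

Orbit of 22 under x↦8x: [22, 4, 32, 41, 27, 1, 8]… (length divides ord_43(8)).
4 cycles of lengths [14, 14, 14, 1].
With 4 cycles on 43 points, sign = (−1)^{43−4} = -1.
(8|43)_J = -1 (Zolotarev's lemma cross-check).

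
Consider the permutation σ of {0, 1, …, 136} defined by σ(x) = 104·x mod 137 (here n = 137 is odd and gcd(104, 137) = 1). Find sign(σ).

Start at x=133: 133 → 132 → 28 → 35 → 78 → 29 → 2 → … (one orbit).
2 cycles of lengths [136, 1].
2 cycles on 137: each ℓ→(−1)^(ℓ−1), product (−1)^135 = -1.
Check: (104/137) = -1 by Zolotarev.

-1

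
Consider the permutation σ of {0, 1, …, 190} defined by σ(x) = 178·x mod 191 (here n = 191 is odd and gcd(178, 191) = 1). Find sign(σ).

-1

Start at x=11: 11 → 48 → 140 → 90 → 167 → 121 → 146 → … (one orbit).
2 cycles of lengths [190, 1].
n − c = 191 − 2 = 189; sign = (−1)^189 = -1.
Via Zolotarev, sign(π_{178}) = (178|191) = -1.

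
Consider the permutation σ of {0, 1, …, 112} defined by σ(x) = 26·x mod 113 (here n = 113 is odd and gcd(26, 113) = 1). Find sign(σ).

Orbit of 83 under x↦26x: [83, 11, 60, 91, 106, 44, 14]… (length divides ord_113(26)).
π_26 has 3 disjoint cycles with lengths [56, 56, 1] on {0,…,112}.
With 3 cycles on 113 points, sign = (−1)^{113−3} = +1.

+1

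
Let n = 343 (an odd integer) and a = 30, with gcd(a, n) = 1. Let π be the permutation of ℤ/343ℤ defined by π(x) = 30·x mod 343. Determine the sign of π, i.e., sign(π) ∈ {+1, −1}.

Trace 148: π^k(148) = [148, 324, 116, 50, 128, 67, 295] for k=0..6.
Cycle type of π: 21×14 + 3×16 + 1; total 31 cycles.
31 cycles on 343: each ℓ→(−1)^(ℓ−1), product (−1)^312 = +1.

+1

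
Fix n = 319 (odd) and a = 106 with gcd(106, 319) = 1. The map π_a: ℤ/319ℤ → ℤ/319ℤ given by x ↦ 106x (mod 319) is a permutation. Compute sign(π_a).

+1

Trace 80: π^k(80) = [80, 186, 257, 127, 64, 85, 78] for k=0..6.
Cycle type of π: 140×2 + 28 + 10 + 1; total 5 cycles.
5 cycles on 319: each ℓ→(−1)^(ℓ−1), product (−1)^314 = +1.
Check: (106/319) = +1 by Zolotarev.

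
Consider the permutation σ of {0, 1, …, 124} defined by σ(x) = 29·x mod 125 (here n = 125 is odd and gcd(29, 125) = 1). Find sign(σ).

+1

Start at x=26: 26 → 4 → 116 → 114 → 56 → 124 → 96 → … (one orbit).
Cycle lengths of π_29 on ℤ/125ℤ: [50, 50, 10, 10, 2, 2, 1]; 7 cycles in total.
125 − 7 = 118 transpositions; sign(π) = (−1)^118 = +1.
Zolotarev: (29|125) = +1, matching the cycle-count sign.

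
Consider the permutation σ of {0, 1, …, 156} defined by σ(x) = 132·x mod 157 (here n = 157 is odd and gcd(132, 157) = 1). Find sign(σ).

Start at x=144: 144 → 11 → 39 → 124 → 40 → 99 → 37 → … (one orbit).
5 cycles of lengths [39, 39, 39, 39, 1].
sign(π) = (−1)^{n − #cycles} = (−1)^{157−5} = (−1)^152 = +1.

+1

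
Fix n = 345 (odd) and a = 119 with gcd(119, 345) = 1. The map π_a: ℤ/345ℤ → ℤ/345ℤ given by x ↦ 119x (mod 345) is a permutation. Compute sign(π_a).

Start at x=254: 254 → 211 → 269 → 271 → 164 → 196 → 209 → … (one orbit).
24 cycles of lengths [22, 22, 22, 22, 22, 22, 22, 22, 22, 22, 22, 22, 22, 22, 11, 11, 2, 2, 2, 2, 2, 2, 2, 1].
345 − 24 = 321 transpositions; sign(π) = (−1)^321 = -1.
Check: (119/345) = -1 by Zolotarev.

-1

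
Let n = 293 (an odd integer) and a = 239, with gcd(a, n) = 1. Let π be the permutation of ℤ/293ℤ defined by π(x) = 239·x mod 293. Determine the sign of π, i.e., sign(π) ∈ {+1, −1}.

Start at x=35: 35 → 161 → 96 → 90 → 121 → 205 → 64 → … (one orbit).
The orbit structure of x ↦ 239x mod 293: 3 orbits of sizes [146, 146, 1].
293 − 3 = 290 transpositions; sign(π) = (−1)^290 = +1.
(239|293)_J = +1 (Zolotarev's lemma cross-check).

+1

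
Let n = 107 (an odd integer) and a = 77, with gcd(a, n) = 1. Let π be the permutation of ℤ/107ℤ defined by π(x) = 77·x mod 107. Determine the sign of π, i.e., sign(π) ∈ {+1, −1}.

-1

Start at x=55: 55 → 62 → 66 → 53 → 15 → 85 → 18 → … (one orbit).
2 cycles of lengths [106, 1].
2 cycles on 107: each ℓ→(−1)^(ℓ−1), product (−1)^105 = -1.
Check: (77/107) = -1 by Zolotarev.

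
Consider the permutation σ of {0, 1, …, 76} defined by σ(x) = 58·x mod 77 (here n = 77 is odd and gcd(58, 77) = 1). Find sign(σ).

+1

Trace 9: π^k(9) = [9, 60, 15, 23, 25, 64, 16] for k=0..6.
Cycle lengths of π_58 on ℤ/77ℤ: [15, 15, 15, 15, 5, 5, 3, 3, 1]; 9 cycles in total.
77 − 9 = 68 transpositions; sign(π) = (−1)^68 = +1.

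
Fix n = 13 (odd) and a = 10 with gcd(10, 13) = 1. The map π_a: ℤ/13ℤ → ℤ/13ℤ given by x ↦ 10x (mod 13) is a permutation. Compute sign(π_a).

+1

Orbit of 12 under x↦10x: [12, 3, 4, 1, 10, 9]… (length divides ord_13(10)).
Cycle lengths of π_10 on ℤ/13ℤ: [6, 6, 1]; 3 cycles in total.
With 3 cycles on 13 points, sign = (−1)^{13−3} = +1.
(10|13)_J = +1 (Zolotarev's lemma cross-check).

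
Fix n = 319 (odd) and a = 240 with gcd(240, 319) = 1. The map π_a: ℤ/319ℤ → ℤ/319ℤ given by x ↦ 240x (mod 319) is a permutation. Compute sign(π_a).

Orbit of 53 under x↦240x: [53, 279, 289, 137, 23, 97, 312]… (length divides ord_319(240)).
π_240 has 6 disjoint cycles with lengths [140, 140, 28, 5, 5, 1] on {0,…,318}.
sign(π) = (−1)^{n − #cycles} = (−1)^{319−6} = (−1)^313 = -1.

-1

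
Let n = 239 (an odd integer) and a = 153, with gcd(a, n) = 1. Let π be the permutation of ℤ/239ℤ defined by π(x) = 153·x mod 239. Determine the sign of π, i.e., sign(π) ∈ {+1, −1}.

+1

Orbit of 166 under x↦153x: [166, 64, 232, 124, 91, 61, 12]… (length divides ord_239(153)).
3 cycles of lengths [119, 119, 1].
239 − 3 = 236 transpositions; sign(π) = (−1)^236 = +1.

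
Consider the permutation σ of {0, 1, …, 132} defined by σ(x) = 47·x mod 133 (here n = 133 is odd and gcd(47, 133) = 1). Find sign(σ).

-1

Trace 74: π^k(74) = [74, 20, 9, 24, 64, 82, 130] for k=0..6.
The orbit structure of x ↦ 47x mod 133: 10 orbits of sizes [18, 18, 18, 18, 18, 18, 9, 9, 6, 1].
10 cycles on 133: each ℓ→(−1)^(ℓ−1), product (−1)^123 = -1.
Via Zolotarev, sign(π_{47}) = (47|133) = -1.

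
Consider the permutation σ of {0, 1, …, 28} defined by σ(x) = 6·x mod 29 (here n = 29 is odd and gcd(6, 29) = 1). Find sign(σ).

Start at x=23: 23 → 22 → 16 → 9 → 25 → 5 → 1 → … (one orbit).
Cycle lengths of π_6 on ℤ/29ℤ: [14, 14, 1]; 3 cycles in total.
Σ(ℓ_i−1) = 29−3 = 26; sign = (−1)^26 = +1.
Zolotarev: (6|29) = +1, matching the cycle-count sign.

+1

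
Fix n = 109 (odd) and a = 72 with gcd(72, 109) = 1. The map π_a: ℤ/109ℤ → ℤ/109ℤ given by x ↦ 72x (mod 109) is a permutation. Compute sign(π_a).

Orbit of 13 under x↦72x: [13, 64, 30, 89, 86, 88, 14]… (length divides ord_109(72)).
Cycle lengths of π_72 on ℤ/109ℤ: [108, 1]; 2 cycles in total.
sign(π) = (−1)^{n − #cycles} = (−1)^{109−2} = (−1)^107 = -1.

-1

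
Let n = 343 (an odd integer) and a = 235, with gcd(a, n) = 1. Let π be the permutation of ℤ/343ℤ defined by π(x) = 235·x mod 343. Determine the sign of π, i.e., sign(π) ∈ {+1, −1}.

+1

Trace 121: π^k(121) = [121, 309, 242, 275, 141, 207, 282] for k=0..6.
7 cycles of lengths [147, 147, 21, 21, 3, 3, 1].
7 cycles on 343: each ℓ→(−1)^(ℓ−1), product (−1)^336 = +1.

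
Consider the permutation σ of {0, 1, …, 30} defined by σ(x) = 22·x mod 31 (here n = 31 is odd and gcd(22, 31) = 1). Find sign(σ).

-1

Start at x=2: 2 → 13 → 7 → 30 → 9 → 12 → 16 → … (one orbit).
2 cycles of lengths [30, 1].
31 − 2 = 29 transpositions; sign(π) = (−1)^29 = -1.
(22|31)_J = -1 (Zolotarev's lemma cross-check).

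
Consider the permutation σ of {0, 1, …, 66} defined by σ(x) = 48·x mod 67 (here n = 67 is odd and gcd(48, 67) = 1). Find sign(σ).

Start at x=18: 18 → 60 → 66 → 19 → 41 → 25 → 61 → … (one orbit).
Decompose π into cycles: lengths [66, 1] (2 cycles, including the fixed point 0).
2 cycles on 67: each ℓ→(−1)^(ℓ−1), product (−1)^65 = -1.

-1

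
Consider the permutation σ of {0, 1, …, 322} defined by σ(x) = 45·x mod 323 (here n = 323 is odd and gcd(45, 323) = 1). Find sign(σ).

Trace 58: π^k(58) = [58, 26, 201, 1, 45, 87, 39] for k=0..6.
Cycle lengths of π_45 on ℤ/323ℤ: [48, 48, 48, 48, 48, 48, 16, 3, 3, 3, 3, 3, 3, 1]; 14 cycles in total.
With 14 cycles on 323 points, sign = (−1)^{323−14} = -1.

-1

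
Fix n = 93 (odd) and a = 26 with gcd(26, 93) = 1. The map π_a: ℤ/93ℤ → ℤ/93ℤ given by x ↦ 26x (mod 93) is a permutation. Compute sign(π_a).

+1

Trace 1: π^k(1) = [1, 26, 25, 92, 67, 68] for k=0..5.
Decompose π into cycles: lengths [6, 6, 6, 6, 6, 6, 6, 6, 6, 6, 6, 6, 6, 6, 6, 2, 1] (17 cycles, including the fixed point 0).
n − c = 93 − 17 = 76; sign = (−1)^76 = +1.
Via Zolotarev, sign(π_{26}) = (26|93) = +1.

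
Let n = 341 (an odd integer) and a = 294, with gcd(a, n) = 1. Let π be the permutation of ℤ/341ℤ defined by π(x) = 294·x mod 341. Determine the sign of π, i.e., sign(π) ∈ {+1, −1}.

Orbit of 163 under x↦294x: [163, 182, 312, 340, 47, 178, 159]… (length divides ord_341(294)).
π_294 has 35 disjoint cycles with lengths [10, 10, 10, 10, 10, 10, 10, 10, 10, 10, 10, 10, 10, 10, 10, 10, 10, 10, 10, 10, 10, 10, 10, 10, 10, 10, 10, 10, 10, 10, 10, 10, 10, 10, 1] on {0,…,340}.
n − c = 341 − 35 = 306; sign = (−1)^306 = +1.
(294|341)_J = +1 (Zolotarev's lemma cross-check).

+1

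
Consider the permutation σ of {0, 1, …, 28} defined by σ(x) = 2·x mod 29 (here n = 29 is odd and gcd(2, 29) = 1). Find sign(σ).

-1

Start at x=1: 1 → 2 → 4 → 8 → 16 → 3 → 6 → … (one orbit).
Cycle lengths of π_2 on ℤ/29ℤ: [28, 1]; 2 cycles in total.
With 2 cycles on 29 points, sign = (−1)^{29−2} = -1.
Via Zolotarev, sign(π_{2}) = (2|29) = -1.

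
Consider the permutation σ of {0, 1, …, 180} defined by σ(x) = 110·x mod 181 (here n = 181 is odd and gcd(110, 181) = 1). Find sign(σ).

-1

Start at x=180: 180 → 71 → 27 → 74 → 176 → 174 → 135 → … (one orbit).
π_110 has 4 disjoint cycles with lengths [60, 60, 60, 1] on {0,…,180}.
4 cycles on 181: each ℓ→(−1)^(ℓ−1), product (−1)^177 = -1.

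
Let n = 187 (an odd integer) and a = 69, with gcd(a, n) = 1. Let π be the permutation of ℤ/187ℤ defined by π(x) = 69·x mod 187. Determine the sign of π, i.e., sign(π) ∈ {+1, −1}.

Orbit of 137 under x↦69x: [137, 103, 1, 69, 86]… (length divides ord_187(69)).
51 cycles of lengths [5, 5, 5, 5, 5, 5, 5, 5, 5, 5, 5, 5, 5, 5, 5, 5, 5, 5, 5, 5, 5, 5, 5, 5, 5, 5, 5, 5, 5, 5, 5, 5, 5, 5, 1, 1, 1, 1, 1, 1, 1, 1, 1, 1, 1, 1, 1, 1, 1, 1, 1].
n − c = 187 − 51 = 136; sign = (−1)^136 = +1.

+1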